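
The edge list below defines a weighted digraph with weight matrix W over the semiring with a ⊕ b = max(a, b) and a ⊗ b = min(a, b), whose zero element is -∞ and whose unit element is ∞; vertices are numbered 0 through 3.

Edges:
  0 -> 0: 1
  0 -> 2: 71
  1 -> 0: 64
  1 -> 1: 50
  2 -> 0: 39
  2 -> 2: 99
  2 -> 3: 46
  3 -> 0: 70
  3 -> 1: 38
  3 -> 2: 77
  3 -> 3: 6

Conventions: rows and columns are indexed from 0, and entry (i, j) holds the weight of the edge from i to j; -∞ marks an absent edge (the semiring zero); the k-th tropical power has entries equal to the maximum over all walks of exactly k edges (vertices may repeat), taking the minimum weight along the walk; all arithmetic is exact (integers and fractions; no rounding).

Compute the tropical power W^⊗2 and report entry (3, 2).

W^⊗2:
  [39, -∞, 71, 46]
  [50, 50, 64, -∞]
  [46, 38, 99, 46]
  [39, 38, 77, 46]
Key observation: the optimum is the walk 3->2->2, with weight 77 min 99 = 77.
Optimal value attained by: walk 3->2->2.
Answer: (W^⊗2)[3][2] = 77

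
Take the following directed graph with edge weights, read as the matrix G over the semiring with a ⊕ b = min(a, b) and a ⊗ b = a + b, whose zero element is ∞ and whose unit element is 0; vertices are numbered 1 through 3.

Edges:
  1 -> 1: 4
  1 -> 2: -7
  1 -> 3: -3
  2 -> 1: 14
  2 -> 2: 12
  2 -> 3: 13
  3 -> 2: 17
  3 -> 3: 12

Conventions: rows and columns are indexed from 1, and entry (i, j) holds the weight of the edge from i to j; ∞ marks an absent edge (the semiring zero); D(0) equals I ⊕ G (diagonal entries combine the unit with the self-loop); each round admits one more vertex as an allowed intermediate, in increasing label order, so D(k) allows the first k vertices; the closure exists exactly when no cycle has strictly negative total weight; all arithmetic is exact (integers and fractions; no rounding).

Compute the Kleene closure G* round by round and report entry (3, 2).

D(0):
  [0, -7, -3]
  [14, 0, 13]
  [∞, 17, 0]
D(1):
  [0, -7, -3]
  [14, 0, 11]
  [∞, 17, 0]
D(2):
  [0, -7, -3]
  [14, 0, 11]
  [31, 17, 0]
D(3):
  [0, -7, -3]
  [14, 0, 11]
  [31, 17, 0]
Answer: G*[3][2] = 17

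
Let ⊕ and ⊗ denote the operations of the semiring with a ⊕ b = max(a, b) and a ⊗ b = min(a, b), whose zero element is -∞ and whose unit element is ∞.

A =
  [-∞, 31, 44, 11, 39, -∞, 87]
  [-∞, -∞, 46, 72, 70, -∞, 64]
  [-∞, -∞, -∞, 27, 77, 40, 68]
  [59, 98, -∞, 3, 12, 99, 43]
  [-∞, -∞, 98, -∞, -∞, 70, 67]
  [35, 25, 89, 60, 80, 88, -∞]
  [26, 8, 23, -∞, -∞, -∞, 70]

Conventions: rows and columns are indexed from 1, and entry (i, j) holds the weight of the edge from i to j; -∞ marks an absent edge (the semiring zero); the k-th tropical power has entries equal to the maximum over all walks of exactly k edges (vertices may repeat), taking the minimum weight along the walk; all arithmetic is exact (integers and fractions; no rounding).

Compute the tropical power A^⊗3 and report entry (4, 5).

A^⊗2:
  [26, 11, 39, 31, 44, 40, 70]
  [59, 72, 70, 27, 46, 72, 67]
  [35, 27, 77, 40, 40, 70, 68]
  [35, 31, 89, 72, 80, 88, 64]
  [35, 25, 70, 60, 77, 70, 68]
  [59, 60, 88, 60, 80, 88, 68]
  [26, 26, 26, 23, 26, 23, 70]
A^⊗3:
  [35, 31, 44, 40, 40, 44, 70]
  [35, 31, 72, 72, 72, 72, 68]
  [40, 40, 70, 60, 77, 70, 68]
  [59, 72, 88, 60, 80, 88, 68]
  [59, 60, 77, 60, 70, 70, 68]
  [59, 60, 88, 60, 80, 88, 68]
  [26, 26, 26, 26, 26, 26, 70]
Key observation: the optimum is the walk 4->6->6->5, with weight 99 min 88 min 80 = 80.
Optimal value attained by: walk 4->6->6->5.
Answer: (A^⊗3)[4][5] = 80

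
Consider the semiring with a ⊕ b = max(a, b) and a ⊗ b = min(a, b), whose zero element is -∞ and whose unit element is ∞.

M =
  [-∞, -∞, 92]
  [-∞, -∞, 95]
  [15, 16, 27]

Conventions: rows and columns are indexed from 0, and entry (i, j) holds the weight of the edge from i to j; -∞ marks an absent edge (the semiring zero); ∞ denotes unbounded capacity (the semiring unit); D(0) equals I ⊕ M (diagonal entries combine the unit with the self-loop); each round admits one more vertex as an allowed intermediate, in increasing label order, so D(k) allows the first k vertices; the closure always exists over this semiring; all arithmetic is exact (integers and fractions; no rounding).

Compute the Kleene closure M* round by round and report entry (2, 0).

D(0):
  [∞, -∞, 92]
  [-∞, ∞, 95]
  [15, 16, ∞]
D(1):
  [∞, -∞, 92]
  [-∞, ∞, 95]
  [15, 16, ∞]
D(2):
  [∞, -∞, 92]
  [-∞, ∞, 95]
  [15, 16, ∞]
D(3):
  [∞, 16, 92]
  [15, ∞, 95]
  [15, 16, ∞]
Answer: M*[2][0] = 15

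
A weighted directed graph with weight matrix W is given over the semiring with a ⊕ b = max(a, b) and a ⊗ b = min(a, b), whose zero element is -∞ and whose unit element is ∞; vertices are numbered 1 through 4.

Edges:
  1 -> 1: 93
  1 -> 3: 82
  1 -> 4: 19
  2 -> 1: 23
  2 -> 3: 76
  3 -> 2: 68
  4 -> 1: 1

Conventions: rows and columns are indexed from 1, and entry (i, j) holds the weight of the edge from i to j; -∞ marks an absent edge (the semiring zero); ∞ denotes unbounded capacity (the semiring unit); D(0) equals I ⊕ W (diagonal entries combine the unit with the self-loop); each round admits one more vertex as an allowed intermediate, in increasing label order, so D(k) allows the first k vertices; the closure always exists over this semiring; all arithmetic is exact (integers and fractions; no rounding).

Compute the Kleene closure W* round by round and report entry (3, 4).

D(0):
  [∞, -∞, 82, 19]
  [23, ∞, 76, -∞]
  [-∞, 68, ∞, -∞]
  [1, -∞, -∞, ∞]
D(1):
  [∞, -∞, 82, 19]
  [23, ∞, 76, 19]
  [-∞, 68, ∞, -∞]
  [1, -∞, 1, ∞]
D(2):
  [∞, -∞, 82, 19]
  [23, ∞, 76, 19]
  [23, 68, ∞, 19]
  [1, -∞, 1, ∞]
D(3):
  [∞, 68, 82, 19]
  [23, ∞, 76, 19]
  [23, 68, ∞, 19]
  [1, 1, 1, ∞]
D(4):
  [∞, 68, 82, 19]
  [23, ∞, 76, 19]
  [23, 68, ∞, 19]
  [1, 1, 1, ∞]
Answer: W*[3][4] = 19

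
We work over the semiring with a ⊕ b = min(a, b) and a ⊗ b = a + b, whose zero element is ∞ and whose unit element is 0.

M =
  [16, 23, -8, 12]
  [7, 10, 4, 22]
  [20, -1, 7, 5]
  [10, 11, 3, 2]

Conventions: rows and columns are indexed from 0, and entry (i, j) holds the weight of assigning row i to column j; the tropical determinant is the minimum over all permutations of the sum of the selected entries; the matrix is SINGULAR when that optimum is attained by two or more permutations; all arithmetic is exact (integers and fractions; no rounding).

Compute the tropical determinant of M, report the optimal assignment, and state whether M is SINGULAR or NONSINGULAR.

σ = (0, 1, 2, 3): 16 + 10 + 7 + 2 = 35
σ = (0, 1, 3, 2): 16 + 10 + 5 + 3 = 34
σ = (0, 2, 1, 3): 16 + 4 + (-1) + 2 = 21
σ = (0, 2, 3, 1): 16 + 4 + 5 + 11 = 36
σ = (0, 3, 1, 2): 16 + 22 + (-1) + 3 = 40
σ = (0, 3, 2, 1): 16 + 22 + 7 + 11 = 56
σ = (1, 0, 2, 3): 23 + 7 + 7 + 2 = 39
σ = (1, 0, 3, 2): 23 + 7 + 5 + 3 = 38
σ = (1, 2, 0, 3): 23 + 4 + 20 + 2 = 49
σ = (1, 2, 3, 0): 23 + 4 + 5 + 10 = 42
σ = (1, 3, 0, 2): 23 + 22 + 20 + 3 = 68
σ = (1, 3, 2, 0): 23 + 22 + 7 + 10 = 62
σ = (2, 0, 1, 3): (-8) + 7 + (-1) + 2 = 0
σ = (2, 0, 3, 1): (-8) + 7 + 5 + 11 = 15
σ = (2, 1, 0, 3): (-8) + 10 + 20 + 2 = 24
σ = (2, 1, 3, 0): (-8) + 10 + 5 + 10 = 17
σ = (2, 3, 0, 1): (-8) + 22 + 20 + 11 = 45
σ = (2, 3, 1, 0): (-8) + 22 + (-1) + 10 = 23
σ = (3, 0, 1, 2): 12 + 7 + (-1) + 3 = 21
σ = (3, 0, 2, 1): 12 + 7 + 7 + 11 = 37
σ = (3, 1, 0, 2): 12 + 10 + 20 + 3 = 45
σ = (3, 1, 2, 0): 12 + 10 + 7 + 10 = 39
σ = (3, 2, 0, 1): 12 + 4 + 20 + 11 = 47
σ = (3, 2, 1, 0): 12 + 4 + (-1) + 10 = 25
Optimal value attained by: σ = (2, 0, 1, 3).
Answer: det⊕(M) = 0; verdict: NONSINGULAR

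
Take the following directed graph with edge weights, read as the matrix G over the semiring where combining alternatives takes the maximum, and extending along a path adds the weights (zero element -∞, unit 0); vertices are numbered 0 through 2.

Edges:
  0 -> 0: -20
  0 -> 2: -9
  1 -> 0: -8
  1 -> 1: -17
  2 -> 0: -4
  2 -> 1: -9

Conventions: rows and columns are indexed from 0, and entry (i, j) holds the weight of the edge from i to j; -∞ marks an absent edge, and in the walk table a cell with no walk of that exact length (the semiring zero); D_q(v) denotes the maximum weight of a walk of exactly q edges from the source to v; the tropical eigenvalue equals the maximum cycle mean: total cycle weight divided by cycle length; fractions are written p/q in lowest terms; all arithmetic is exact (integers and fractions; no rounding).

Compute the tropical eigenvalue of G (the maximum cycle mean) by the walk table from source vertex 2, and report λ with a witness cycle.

q=0: [-∞, -∞, 0]
q=1: [-4, -9, -∞]
q=2: [-17, -26, -13]
q=3: [-17, -22, -26]
Optimal cycle mean attained by: cycle 0->2->0, total (-9) + (-4), length 2.
Answer: λ = -13/2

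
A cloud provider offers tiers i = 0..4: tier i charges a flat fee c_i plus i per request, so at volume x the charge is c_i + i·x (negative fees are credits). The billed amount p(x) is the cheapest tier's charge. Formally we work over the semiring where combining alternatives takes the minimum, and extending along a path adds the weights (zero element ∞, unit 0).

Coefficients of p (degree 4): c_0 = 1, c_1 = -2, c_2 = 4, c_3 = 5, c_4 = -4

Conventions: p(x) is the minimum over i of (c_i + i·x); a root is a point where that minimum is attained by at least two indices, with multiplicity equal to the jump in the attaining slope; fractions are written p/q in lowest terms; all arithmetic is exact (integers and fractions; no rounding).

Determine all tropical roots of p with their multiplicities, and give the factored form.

hull edge (i=0, c=1) to (i=1, c=-2): slope -3, span 1
hull edge (i=1, c=-2) to (i=4, c=-4): slope -2/3, span 3
Factored form: p(x) = -4 ⊗ (x ⊕ 2/3) ⊗ (x ⊕ 2/3) ⊗ (x ⊕ 2/3) ⊗ (x ⊕ 3)
Answer: roots = 2/3 (mult 3), 3 (mult 1)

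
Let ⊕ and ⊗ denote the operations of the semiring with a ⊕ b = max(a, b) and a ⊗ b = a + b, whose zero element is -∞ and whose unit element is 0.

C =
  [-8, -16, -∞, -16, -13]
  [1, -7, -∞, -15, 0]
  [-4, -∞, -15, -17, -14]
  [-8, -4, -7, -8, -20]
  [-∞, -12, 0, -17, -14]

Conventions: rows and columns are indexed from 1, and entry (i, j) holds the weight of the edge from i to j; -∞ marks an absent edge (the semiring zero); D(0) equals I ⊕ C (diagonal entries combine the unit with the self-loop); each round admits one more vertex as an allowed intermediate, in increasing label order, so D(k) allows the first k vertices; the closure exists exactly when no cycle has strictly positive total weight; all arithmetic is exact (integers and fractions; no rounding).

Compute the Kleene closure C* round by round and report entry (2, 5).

D(0):
  [0, -16, -∞, -16, -13]
  [1, 0, -∞, -15, 0]
  [-4, -∞, 0, -17, -14]
  [-8, -4, -7, 0, -20]
  [-∞, -12, 0, -17, 0]
D(1):
  [0, -16, -∞, -16, -13]
  [1, 0, -∞, -15, 0]
  [-4, -20, 0, -17, -14]
  [-8, -4, -7, 0, -20]
  [-∞, -12, 0, -17, 0]
D(2):
  [0, -16, -∞, -16, -13]
  [1, 0, -∞, -15, 0]
  [-4, -20, 0, -17, -14]
  [-3, -4, -7, 0, -4]
  [-11, -12, 0, -17, 0]
D(3):
  [0, -16, -∞, -16, -13]
  [1, 0, -∞, -15, 0]
  [-4, -20, 0, -17, -14]
  [-3, -4, -7, 0, -4]
  [-4, -12, 0, -17, 0]
D(4):
  [0, -16, -23, -16, -13]
  [1, 0, -22, -15, 0]
  [-4, -20, 0, -17, -14]
  [-3, -4, -7, 0, -4]
  [-4, -12, 0, -17, 0]
D(5):
  [0, -16, -13, -16, -13]
  [1, 0, 0, -15, 0]
  [-4, -20, 0, -17, -14]
  [-3, -4, -4, 0, -4]
  [-4, -12, 0, -17, 0]
Answer: C*[2][5] = 0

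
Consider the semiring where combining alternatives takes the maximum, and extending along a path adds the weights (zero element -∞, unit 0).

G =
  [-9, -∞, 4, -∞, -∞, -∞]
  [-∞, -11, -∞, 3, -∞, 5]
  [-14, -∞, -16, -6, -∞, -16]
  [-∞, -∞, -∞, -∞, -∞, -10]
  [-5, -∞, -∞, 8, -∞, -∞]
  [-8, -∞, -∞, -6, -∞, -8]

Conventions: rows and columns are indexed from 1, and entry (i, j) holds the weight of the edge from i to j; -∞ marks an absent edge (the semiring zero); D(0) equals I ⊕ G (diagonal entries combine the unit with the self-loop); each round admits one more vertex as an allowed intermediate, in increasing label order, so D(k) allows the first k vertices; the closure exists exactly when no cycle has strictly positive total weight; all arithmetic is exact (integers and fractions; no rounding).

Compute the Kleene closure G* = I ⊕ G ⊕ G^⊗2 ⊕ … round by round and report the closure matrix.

D(0):
  [0, -∞, 4, -∞, -∞, -∞]
  [-∞, 0, -∞, 3, -∞, 5]
  [-14, -∞, 0, -6, -∞, -16]
  [-∞, -∞, -∞, 0, -∞, -10]
  [-5, -∞, -∞, 8, 0, -∞]
  [-8, -∞, -∞, -6, -∞, 0]
D(1):
  [0, -∞, 4, -∞, -∞, -∞]
  [-∞, 0, -∞, 3, -∞, 5]
  [-14, -∞, 0, -6, -∞, -16]
  [-∞, -∞, -∞, 0, -∞, -10]
  [-5, -∞, -1, 8, 0, -∞]
  [-8, -∞, -4, -6, -∞, 0]
D(2):
  [0, -∞, 4, -∞, -∞, -∞]
  [-∞, 0, -∞, 3, -∞, 5]
  [-14, -∞, 0, -6, -∞, -16]
  [-∞, -∞, -∞, 0, -∞, -10]
  [-5, -∞, -1, 8, 0, -∞]
  [-8, -∞, -4, -6, -∞, 0]
D(3):
  [0, -∞, 4, -2, -∞, -12]
  [-∞, 0, -∞, 3, -∞, 5]
  [-14, -∞, 0, -6, -∞, -16]
  [-∞, -∞, -∞, 0, -∞, -10]
  [-5, -∞, -1, 8, 0, -17]
  [-8, -∞, -4, -6, -∞, 0]
D(4):
  [0, -∞, 4, -2, -∞, -12]
  [-∞, 0, -∞, 3, -∞, 5]
  [-14, -∞, 0, -6, -∞, -16]
  [-∞, -∞, -∞, 0, -∞, -10]
  [-5, -∞, -1, 8, 0, -2]
  [-8, -∞, -4, -6, -∞, 0]
D(5):
  [0, -∞, 4, -2, -∞, -12]
  [-∞, 0, -∞, 3, -∞, 5]
  [-14, -∞, 0, -6, -∞, -16]
  [-∞, -∞, -∞, 0, -∞, -10]
  [-5, -∞, -1, 8, 0, -2]
  [-8, -∞, -4, -6, -∞, 0]
D(6):
  [0, -∞, 4, -2, -∞, -12]
  [-3, 0, 1, 3, -∞, 5]
  [-14, -∞, 0, -6, -∞, -16]
  [-18, -∞, -14, 0, -∞, -10]
  [-5, -∞, -1, 8, 0, -2]
  [-8, -∞, -4, -6, -∞, 0]
Answer: G* = [[0, -∞, 4, -2, -∞, -12], [-3, 0, 1, 3, -∞, 5], [-14, -∞, 0, -6, -∞, -16], [-18, -∞, -14, 0, -∞, -10], [-5, -∞, -1, 8, 0, -2], [-8, -∞, -4, -6, -∞, 0]]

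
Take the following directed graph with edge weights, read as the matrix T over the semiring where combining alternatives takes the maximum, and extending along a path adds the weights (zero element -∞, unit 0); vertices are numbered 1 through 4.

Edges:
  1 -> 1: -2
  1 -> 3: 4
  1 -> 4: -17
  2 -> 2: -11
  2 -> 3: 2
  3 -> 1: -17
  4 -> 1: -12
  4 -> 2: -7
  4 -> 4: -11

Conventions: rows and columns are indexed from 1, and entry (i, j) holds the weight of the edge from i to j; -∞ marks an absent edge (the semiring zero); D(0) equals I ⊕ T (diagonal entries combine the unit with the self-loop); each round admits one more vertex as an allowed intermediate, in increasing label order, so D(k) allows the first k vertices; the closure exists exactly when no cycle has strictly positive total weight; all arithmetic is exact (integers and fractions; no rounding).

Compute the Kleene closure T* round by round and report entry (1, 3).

D(0):
  [0, -∞, 4, -17]
  [-∞, 0, 2, -∞]
  [-17, -∞, 0, -∞]
  [-12, -7, -∞, 0]
D(1):
  [0, -∞, 4, -17]
  [-∞, 0, 2, -∞]
  [-17, -∞, 0, -34]
  [-12, -7, -8, 0]
D(2):
  [0, -∞, 4, -17]
  [-∞, 0, 2, -∞]
  [-17, -∞, 0, -34]
  [-12, -7, -5, 0]
D(3):
  [0, -∞, 4, -17]
  [-15, 0, 2, -32]
  [-17, -∞, 0, -34]
  [-12, -7, -5, 0]
D(4):
  [0, -24, 4, -17]
  [-15, 0, 2, -32]
  [-17, -41, 0, -34]
  [-12, -7, -5, 0]
Answer: T*[1][3] = 4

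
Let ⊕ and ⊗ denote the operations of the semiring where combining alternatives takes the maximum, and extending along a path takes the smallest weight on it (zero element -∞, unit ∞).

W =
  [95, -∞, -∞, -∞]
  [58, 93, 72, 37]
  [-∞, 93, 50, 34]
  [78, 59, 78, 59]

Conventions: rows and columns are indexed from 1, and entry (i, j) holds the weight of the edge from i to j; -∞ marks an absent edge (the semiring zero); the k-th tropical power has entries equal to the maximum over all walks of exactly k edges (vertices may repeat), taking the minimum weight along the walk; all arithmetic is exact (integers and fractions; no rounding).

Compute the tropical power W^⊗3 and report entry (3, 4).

W^⊗2:
  [95, -∞, -∞, -∞]
  [58, 93, 72, 37]
  [58, 93, 72, 37]
  [78, 78, 59, 59]
W^⊗3:
  [95, -∞, -∞, -∞]
  [58, 93, 72, 37]
  [58, 93, 72, 37]
  [78, 78, 72, 59]
Key observation: the optimum is the walk 3->2->2->4, with weight 93 min 93 min 37 = 37.
Optimal value attained by: walk 3->2->2->4.
Answer: (W^⊗3)[3][4] = 37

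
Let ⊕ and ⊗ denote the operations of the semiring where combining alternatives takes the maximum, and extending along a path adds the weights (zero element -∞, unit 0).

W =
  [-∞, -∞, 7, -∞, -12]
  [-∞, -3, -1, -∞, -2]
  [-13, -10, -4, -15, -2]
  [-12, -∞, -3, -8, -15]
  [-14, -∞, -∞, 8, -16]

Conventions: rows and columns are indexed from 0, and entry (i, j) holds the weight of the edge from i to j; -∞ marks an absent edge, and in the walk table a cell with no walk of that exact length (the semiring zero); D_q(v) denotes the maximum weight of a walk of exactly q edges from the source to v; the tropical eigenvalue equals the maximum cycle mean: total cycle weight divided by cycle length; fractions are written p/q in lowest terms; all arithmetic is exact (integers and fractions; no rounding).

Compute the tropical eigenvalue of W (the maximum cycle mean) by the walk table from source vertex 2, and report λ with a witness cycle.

q=0: [-∞, -∞, 0, -∞, -∞]
q=1: [-13, -10, -4, -15, -2]
q=2: [-16, -13, -6, 6, -6]
q=3: [-6, -16, 3, 2, -8]
q=4: [-10, -7, 1, 0, 1]
q=5: [-12, -9, -3, 9, -1]
Optimal cycle mean attained by: cycle 2->4->3->2, total (-2) + 8 + (-3), length 3.
Answer: λ = 1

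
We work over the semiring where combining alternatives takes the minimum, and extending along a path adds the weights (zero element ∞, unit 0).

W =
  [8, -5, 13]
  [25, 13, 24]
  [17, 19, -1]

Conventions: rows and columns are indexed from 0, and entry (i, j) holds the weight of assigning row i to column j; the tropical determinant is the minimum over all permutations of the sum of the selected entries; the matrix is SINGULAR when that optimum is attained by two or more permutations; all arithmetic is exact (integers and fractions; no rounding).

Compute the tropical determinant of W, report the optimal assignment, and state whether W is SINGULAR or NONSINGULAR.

σ = (0, 1, 2): 8 + 13 + (-1) = 20
σ = (0, 2, 1): 8 + 24 + 19 = 51
σ = (1, 0, 2): (-5) + 25 + (-1) = 19
σ = (1, 2, 0): (-5) + 24 + 17 = 36
σ = (2, 0, 1): 13 + 25 + 19 = 57
σ = (2, 1, 0): 13 + 13 + 17 = 43
Optimal value attained by: σ = (1, 0, 2).
Answer: det⊕(W) = 19; verdict: NONSINGULAR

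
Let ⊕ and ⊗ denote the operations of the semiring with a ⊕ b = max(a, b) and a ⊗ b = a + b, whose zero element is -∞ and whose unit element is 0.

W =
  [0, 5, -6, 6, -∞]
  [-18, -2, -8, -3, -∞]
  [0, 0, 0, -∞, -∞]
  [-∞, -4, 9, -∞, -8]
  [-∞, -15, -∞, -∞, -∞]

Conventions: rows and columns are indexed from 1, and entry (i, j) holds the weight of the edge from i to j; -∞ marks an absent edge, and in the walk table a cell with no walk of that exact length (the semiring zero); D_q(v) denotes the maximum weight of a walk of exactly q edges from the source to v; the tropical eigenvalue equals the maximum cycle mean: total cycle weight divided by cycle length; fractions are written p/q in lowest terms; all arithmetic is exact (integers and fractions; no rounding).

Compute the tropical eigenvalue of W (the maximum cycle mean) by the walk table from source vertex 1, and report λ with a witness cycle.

q=0: [0, -∞, -∞, -∞, -∞]
q=1: [0, 5, -6, 6, -∞]
q=2: [0, 5, 15, 6, -2]
q=3: [15, 15, 15, 6, -2]
q=4: [15, 20, 15, 21, -2]
q=5: [15, 20, 30, 21, 13]
Optimal cycle mean attained by: cycle 1->4->3->1, total 6 + 9 + 0, length 3.
Answer: λ = 5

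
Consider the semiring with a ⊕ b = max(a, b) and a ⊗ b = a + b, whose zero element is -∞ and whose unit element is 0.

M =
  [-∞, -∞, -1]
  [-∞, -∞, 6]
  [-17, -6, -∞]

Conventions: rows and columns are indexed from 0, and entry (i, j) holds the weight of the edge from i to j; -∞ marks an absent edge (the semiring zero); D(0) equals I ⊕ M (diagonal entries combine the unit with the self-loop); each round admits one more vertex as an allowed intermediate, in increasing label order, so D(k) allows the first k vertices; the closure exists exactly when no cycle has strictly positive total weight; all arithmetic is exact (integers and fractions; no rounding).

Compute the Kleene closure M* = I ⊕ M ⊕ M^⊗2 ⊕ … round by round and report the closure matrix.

D(0):
  [0, -∞, -1]
  [-∞, 0, 6]
  [-17, -6, 0]
D(1):
  [0, -∞, -1]
  [-∞, 0, 6]
  [-17, -6, 0]
D(2):
  [0, -∞, -1]
  [-∞, 0, 6]
  [-17, -6, 0]
D(3):
  [0, -7, -1]
  [-11, 0, 6]
  [-17, -6, 0]
Answer: M* = [[0, -7, -1], [-11, 0, 6], [-17, -6, 0]]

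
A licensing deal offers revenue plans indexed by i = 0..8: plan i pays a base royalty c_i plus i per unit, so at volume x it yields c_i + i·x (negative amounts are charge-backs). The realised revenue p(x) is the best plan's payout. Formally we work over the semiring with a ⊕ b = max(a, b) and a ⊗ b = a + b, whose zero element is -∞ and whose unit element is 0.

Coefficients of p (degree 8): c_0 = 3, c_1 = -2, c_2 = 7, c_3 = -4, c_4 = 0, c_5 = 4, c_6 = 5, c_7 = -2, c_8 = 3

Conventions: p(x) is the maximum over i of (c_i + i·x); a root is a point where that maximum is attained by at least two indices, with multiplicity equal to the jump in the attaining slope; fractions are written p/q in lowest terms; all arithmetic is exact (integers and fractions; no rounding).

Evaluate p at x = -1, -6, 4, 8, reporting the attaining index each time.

p(-1) = max(3+0·(-1)=3, -2+1·(-1)=-3, 7+2·(-1)=5, -4+3·(-1)=-7, 0+4·(-1)=-4, 4+5·(-1)=-1, 5+6·(-1)=-1, -2+7·(-1)=-9, 3+8·(-1)=-5) = 5 (attained by i=2)
p(-6) = max(3+0·(-6)=3, -2+1·(-6)=-8, 7+2·(-6)=-5, -4+3·(-6)=-22, 0+4·(-6)=-24, 4+5·(-6)=-26, 5+6·(-6)=-31, -2+7·(-6)=-44, 3+8·(-6)=-45) = 3 (attained by i=0)
p(4) = max(3+0·4=3, -2+1·4=2, 7+2·4=15, -4+3·4=8, 0+4·4=16, 4+5·4=24, 5+6·4=29, -2+7·4=26, 3+8·4=35) = 35 (attained by i=8)
p(8) = max(3+0·8=3, -2+1·8=6, 7+2·8=23, -4+3·8=20, 0+4·8=32, 4+5·8=44, 5+6·8=53, -2+7·8=54, 3+8·8=67) = 67 (attained by i=8)
Answer: p(-1) = 5; p(-6) = 3; p(4) = 35; p(8) = 67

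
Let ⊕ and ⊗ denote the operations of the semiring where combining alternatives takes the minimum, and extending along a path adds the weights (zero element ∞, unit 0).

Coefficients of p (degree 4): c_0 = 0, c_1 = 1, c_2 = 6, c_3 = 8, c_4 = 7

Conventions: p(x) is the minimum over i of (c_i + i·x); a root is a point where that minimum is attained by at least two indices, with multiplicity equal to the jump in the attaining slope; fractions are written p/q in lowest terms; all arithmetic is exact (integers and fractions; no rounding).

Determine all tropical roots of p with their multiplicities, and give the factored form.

hull edge (i=0, c=0) to (i=1, c=1): slope 1, span 1
hull edge (i=1, c=1) to (i=4, c=7): slope 2, span 3
Factored form: p(x) = 7 ⊗ (x ⊕ (-2)) ⊗ (x ⊕ (-2)) ⊗ (x ⊕ (-2)) ⊗ (x ⊕ (-1))
Answer: roots = -2 (mult 3), -1 (mult 1)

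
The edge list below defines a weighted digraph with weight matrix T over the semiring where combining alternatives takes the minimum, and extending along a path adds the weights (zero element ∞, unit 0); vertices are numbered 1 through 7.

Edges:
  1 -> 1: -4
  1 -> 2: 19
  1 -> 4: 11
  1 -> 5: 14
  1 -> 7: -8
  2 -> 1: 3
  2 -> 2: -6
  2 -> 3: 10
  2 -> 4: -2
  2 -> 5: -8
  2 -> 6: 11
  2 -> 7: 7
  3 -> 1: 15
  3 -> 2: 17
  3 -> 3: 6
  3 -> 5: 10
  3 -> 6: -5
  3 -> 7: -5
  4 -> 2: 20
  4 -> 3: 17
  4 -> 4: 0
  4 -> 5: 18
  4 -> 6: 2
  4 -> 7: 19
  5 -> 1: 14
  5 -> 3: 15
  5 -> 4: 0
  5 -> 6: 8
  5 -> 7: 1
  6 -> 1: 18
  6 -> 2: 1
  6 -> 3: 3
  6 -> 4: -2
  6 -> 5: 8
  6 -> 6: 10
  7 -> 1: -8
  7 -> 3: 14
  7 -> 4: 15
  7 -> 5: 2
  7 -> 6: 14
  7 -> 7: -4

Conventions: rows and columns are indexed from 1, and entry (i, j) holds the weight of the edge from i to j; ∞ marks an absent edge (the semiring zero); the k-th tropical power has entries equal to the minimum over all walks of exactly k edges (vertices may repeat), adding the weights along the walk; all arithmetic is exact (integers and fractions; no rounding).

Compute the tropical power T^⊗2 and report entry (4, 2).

T^⊗2:
  [-16, 13, 6, 7, -6, 6, -12]
  [-3, -12, 4, -8, -14, 0, -7]
  [-13, -4, -2, -7, -3, 1, -9]
  [11, 3, 5, 0, 10, 2, 12]
  [-7, 9, 11, 0, 3, 2, -3]
  [4, -5, 9, -2, -7, -2, -2]
  [-12, 11, 10, 2, -2, 9, -16]
Key observation: the optimum is the walk 4->6->2, with weight 2 + 1 = 3.
Optimal value attained by: walk 4->6->2.
Answer: (T^⊗2)[4][2] = 3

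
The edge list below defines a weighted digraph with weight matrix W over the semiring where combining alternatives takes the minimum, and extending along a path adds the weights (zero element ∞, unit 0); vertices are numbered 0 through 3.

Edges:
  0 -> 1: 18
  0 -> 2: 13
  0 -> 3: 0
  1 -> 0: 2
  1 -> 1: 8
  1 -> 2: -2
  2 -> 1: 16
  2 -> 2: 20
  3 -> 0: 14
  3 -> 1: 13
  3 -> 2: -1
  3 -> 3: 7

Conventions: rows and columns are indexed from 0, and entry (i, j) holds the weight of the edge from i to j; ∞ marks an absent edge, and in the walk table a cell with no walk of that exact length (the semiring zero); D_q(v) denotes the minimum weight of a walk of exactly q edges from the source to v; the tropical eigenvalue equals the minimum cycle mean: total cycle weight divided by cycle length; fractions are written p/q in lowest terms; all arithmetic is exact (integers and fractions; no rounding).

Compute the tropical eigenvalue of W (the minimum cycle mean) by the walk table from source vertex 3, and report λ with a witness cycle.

q=0: [∞, ∞, ∞, 0]
q=1: [14, 13, -1, 7]
q=2: [15, 15, 6, 14]
q=3: [17, 22, 13, 15]
q=4: [24, 28, 14, 17]
Optimal cycle mean attained by: cycle 0->3->2->1->0, total 0 + (-1) + 16 + 2, length 4.
Answer: λ = 17/4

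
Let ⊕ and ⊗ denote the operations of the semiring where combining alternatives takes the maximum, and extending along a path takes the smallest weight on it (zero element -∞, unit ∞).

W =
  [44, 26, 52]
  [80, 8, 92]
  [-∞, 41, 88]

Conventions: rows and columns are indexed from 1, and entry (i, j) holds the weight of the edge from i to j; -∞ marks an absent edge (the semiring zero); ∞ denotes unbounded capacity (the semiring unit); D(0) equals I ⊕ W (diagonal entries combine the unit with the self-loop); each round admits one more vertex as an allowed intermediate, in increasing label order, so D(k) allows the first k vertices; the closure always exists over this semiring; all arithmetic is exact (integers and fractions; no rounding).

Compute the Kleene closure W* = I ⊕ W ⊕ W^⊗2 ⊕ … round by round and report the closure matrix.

D(0):
  [∞, 26, 52]
  [80, ∞, 92]
  [-∞, 41, ∞]
D(1):
  [∞, 26, 52]
  [80, ∞, 92]
  [-∞, 41, ∞]
D(2):
  [∞, 26, 52]
  [80, ∞, 92]
  [41, 41, ∞]
D(3):
  [∞, 41, 52]
  [80, ∞, 92]
  [41, 41, ∞]
Answer: W* = [[∞, 41, 52], [80, ∞, 92], [41, 41, ∞]]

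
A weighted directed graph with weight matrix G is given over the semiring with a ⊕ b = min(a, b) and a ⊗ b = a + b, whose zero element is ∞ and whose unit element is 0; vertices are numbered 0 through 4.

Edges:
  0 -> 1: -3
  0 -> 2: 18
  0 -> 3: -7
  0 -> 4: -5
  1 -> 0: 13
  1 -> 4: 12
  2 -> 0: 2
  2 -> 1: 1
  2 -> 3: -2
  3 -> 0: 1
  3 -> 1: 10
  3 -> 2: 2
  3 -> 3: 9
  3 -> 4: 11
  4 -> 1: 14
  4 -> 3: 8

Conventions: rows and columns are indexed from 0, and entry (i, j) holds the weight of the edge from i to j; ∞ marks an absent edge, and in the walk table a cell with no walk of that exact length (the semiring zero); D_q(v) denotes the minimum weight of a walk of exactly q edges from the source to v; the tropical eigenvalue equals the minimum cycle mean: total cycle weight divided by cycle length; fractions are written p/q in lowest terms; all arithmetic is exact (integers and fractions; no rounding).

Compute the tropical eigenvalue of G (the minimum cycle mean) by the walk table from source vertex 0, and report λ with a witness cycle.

q=0: [0, ∞, ∞, ∞, ∞]
q=1: [∞, -3, 18, -7, -5]
q=2: [-6, 3, -5, 2, 4]
q=3: [-3, -9, 4, -13, -11]
q=4: [-12, -6, -11, -10, -8]
q=5: [-9, -15, -8, -19, -17]
Optimal cycle mean attained by: cycle 0->3->0, total (-7) + 1, length 2.
Answer: λ = -3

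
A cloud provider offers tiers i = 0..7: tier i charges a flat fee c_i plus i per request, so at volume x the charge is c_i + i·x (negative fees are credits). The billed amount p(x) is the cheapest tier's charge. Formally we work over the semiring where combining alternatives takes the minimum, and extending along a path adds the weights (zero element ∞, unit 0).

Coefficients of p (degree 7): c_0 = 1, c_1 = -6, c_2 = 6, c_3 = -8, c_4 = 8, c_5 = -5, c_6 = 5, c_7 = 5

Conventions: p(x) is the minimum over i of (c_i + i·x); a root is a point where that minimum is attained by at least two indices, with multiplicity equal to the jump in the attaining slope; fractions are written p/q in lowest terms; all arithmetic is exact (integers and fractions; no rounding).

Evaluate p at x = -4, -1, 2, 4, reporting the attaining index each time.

p(-4) = min(1+0·(-4)=1, -6+1·(-4)=-10, 6+2·(-4)=-2, -8+3·(-4)=-20, 8+4·(-4)=-8, -5+5·(-4)=-25, 5+6·(-4)=-19, 5+7·(-4)=-23) = -25 (attained by i=5)
p(-1) = min(1+0·(-1)=1, -6+1·(-1)=-7, 6+2·(-1)=4, -8+3·(-1)=-11, 8+4·(-1)=4, -5+5·(-1)=-10, 5+6·(-1)=-1, 5+7·(-1)=-2) = -11 (attained by i=3)
p(2) = min(1+0·2=1, -6+1·2=-4, 6+2·2=10, -8+3·2=-2, 8+4·2=16, -5+5·2=5, 5+6·2=17, 5+7·2=19) = -4 (attained by i=1)
p(4) = min(1+0·4=1, -6+1·4=-2, 6+2·4=14, -8+3·4=4, 8+4·4=24, -5+5·4=15, 5+6·4=29, 5+7·4=33) = -2 (attained by i=1)
Answer: p(-4) = -25; p(-1) = -11; p(2) = -4; p(4) = -2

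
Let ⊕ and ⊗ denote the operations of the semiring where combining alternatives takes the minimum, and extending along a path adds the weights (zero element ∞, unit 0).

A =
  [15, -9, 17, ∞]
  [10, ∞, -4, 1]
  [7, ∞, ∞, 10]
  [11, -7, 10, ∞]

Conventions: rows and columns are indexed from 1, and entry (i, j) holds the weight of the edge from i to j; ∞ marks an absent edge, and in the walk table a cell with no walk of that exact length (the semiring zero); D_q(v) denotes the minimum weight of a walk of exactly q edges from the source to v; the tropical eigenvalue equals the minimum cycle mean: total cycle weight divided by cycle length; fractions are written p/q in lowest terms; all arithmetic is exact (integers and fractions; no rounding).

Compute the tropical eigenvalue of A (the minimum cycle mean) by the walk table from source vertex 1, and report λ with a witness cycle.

q=0: [0, ∞, ∞, ∞]
q=1: [15, -9, 17, ∞]
q=2: [1, 6, -13, -8]
q=3: [-6, -15, 2, -3]
q=4: [-5, -15, -19, -14]
Optimal cycle mean attained by: cycle 2->4->2, total 1 + (-7), length 2.
Answer: λ = -3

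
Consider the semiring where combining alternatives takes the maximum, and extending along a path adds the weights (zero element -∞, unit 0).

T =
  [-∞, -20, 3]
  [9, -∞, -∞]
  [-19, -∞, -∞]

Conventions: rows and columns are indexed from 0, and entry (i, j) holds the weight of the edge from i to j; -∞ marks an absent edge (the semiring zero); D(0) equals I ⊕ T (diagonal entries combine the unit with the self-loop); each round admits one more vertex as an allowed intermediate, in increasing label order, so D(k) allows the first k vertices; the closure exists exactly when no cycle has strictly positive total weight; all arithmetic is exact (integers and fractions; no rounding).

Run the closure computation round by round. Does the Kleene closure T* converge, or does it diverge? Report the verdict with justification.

D(0):
  [0, -20, 3]
  [9, 0, -∞]
  [-19, -∞, 0]
D(1):
  [0, -20, 3]
  [9, 0, 12]
  [-19, -39, 0]
D(2):
  [0, -20, 3]
  [9, 0, 12]
  [-19, -39, 0]
D(3):
  [0, -20, 3]
  [9, 0, 12]
  [-19, -39, 0]
Key observation: every diagonal entry stays at the unit through all rounds, so no improving cycle exists.
Answer: CONVERGES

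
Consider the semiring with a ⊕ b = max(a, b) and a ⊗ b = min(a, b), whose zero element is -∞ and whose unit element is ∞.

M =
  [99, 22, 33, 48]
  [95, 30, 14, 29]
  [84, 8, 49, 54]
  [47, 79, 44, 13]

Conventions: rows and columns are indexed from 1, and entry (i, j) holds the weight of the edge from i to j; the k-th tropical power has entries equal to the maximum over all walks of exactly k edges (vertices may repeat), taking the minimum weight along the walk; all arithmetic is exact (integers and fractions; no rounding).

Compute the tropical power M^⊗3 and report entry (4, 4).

M^⊗2:
  [99, 48, 44, 48]
  [95, 30, 33, 48]
  [84, 54, 49, 49]
  [79, 30, 44, 47]
M^⊗3:
  [99, 48, 44, 48]
  [95, 48, 44, 48]
  [84, 49, 49, 49]
  [79, 47, 44, 48]
Key observation: the optimum is the walk 4->2->1->4, with weight 79 min 95 min 48 = 48.
Optimal value attained by: walk 4->2->1->4.
Answer: (M^⊗3)[4][4] = 48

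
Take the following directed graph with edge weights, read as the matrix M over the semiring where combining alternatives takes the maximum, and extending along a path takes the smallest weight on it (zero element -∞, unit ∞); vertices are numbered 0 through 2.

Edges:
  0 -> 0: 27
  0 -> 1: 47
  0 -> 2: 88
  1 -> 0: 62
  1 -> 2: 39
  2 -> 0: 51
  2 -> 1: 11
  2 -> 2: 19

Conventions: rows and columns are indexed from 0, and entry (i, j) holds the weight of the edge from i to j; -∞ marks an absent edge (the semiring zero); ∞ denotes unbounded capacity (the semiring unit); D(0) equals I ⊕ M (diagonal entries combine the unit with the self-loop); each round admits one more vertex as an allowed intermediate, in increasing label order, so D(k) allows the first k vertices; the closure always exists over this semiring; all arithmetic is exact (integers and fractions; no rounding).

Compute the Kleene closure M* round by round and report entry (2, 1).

D(0):
  [∞, 47, 88]
  [62, ∞, 39]
  [51, 11, ∞]
D(1):
  [∞, 47, 88]
  [62, ∞, 62]
  [51, 47, ∞]
D(2):
  [∞, 47, 88]
  [62, ∞, 62]
  [51, 47, ∞]
D(3):
  [∞, 47, 88]
  [62, ∞, 62]
  [51, 47, ∞]
Answer: M*[2][1] = 47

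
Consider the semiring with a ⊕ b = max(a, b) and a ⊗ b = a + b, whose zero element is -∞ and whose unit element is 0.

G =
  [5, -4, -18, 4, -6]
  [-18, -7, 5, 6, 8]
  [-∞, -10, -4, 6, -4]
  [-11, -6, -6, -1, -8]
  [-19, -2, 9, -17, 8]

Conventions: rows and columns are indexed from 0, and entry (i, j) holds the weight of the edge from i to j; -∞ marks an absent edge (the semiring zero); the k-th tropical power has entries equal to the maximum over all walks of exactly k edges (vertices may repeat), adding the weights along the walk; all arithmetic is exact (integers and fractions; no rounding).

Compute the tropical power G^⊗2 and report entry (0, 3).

G^⊗2:
  [10, 1, 3, 9, 4]
  [-5, 6, 17, 11, 16]
  [-5, 0, 5, 5, 4]
  [-6, -7, 1, 0, 2]
  [-11, 6, 17, 15, 16]
Key observation: the optimum is the walk 0->0->3, with weight 5 + 4 = 9.
Optimal value attained by: walk 0->0->3.
Answer: (G^⊗2)[0][3] = 9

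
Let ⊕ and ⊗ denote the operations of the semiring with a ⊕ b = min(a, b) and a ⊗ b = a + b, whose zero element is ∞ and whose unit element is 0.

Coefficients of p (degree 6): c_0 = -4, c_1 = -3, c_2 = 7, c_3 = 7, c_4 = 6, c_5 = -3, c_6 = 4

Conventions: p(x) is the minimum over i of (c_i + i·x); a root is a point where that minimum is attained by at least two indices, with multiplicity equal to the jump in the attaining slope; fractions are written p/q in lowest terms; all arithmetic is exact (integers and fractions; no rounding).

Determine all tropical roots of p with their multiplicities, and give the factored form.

hull edge (i=0, c=-4) to (i=5, c=-3): slope 1/5, span 5
hull edge (i=5, c=-3) to (i=6, c=4): slope 7, span 1
Factored form: p(x) = 4 ⊗ (x ⊕ (-7)) ⊗ (x ⊕ (-1/5)) ⊗ (x ⊕ (-1/5)) ⊗ (x ⊕ (-1/5)) ⊗ (x ⊕ (-1/5)) ⊗ (x ⊕ (-1/5))
Answer: roots = -7 (mult 1), -1/5 (mult 5)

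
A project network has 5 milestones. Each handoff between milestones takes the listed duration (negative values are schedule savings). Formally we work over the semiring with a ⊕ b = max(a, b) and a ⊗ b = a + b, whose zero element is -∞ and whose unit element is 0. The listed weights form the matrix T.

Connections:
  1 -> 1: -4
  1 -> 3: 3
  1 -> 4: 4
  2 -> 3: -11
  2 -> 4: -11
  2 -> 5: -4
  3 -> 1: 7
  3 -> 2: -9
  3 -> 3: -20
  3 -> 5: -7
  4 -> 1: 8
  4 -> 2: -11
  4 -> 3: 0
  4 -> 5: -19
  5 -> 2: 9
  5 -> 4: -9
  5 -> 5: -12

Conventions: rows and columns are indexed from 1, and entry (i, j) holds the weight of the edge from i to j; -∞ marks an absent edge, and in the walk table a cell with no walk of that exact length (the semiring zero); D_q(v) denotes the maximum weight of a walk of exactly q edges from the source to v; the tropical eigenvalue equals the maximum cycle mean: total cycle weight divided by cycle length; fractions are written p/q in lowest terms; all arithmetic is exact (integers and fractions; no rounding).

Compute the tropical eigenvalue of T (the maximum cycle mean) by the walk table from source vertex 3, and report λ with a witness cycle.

q=0: [-∞, -∞, 0, -∞, -∞]
q=1: [7, -9, -20, -∞, -7]
q=2: [3, 2, 10, 11, -13]
q=3: [19, 1, 11, 7, 3]
q=4: [18, 12, 22, 23, 4]
q=5: [31, 13, 23, 22, 15]
Optimal cycle mean attained by: cycle 1->4->1, total 4 + 8, length 2.
Answer: λ = 6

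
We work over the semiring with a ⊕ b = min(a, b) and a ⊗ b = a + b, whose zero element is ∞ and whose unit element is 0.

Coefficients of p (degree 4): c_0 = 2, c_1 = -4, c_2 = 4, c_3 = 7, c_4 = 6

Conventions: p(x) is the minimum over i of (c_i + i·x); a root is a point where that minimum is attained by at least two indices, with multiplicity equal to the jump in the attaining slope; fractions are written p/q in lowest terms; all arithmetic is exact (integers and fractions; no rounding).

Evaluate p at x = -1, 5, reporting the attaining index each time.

p(-1) = min(2+0·(-1)=2, -4+1·(-1)=-5, 4+2·(-1)=2, 7+3·(-1)=4, 6+4·(-1)=2) = -5 (attained by i=1)
p(5) = min(2+0·5=2, -4+1·5=1, 4+2·5=14, 7+3·5=22, 6+4·5=26) = 1 (attained by i=1)
Answer: p(-1) = -5; p(5) = 1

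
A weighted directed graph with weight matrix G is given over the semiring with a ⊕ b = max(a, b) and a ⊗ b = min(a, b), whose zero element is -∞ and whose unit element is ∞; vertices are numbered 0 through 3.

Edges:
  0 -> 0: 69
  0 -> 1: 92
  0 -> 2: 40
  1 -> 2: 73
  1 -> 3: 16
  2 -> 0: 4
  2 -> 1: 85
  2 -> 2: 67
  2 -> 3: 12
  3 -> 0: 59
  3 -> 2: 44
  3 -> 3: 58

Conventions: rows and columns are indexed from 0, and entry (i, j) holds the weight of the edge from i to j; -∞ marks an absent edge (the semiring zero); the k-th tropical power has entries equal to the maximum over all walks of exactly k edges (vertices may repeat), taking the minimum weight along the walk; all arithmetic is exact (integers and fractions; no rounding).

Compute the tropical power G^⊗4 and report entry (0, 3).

G^⊗2:
  [69, 69, 73, 16]
  [16, 73, 67, 16]
  [12, 67, 73, 16]
  [59, 59, 44, 58]
G^⊗3:
  [69, 73, 69, 16]
  [16, 67, 73, 16]
  [16, 73, 67, 16]
  [59, 59, 59, 58]
G^⊗4:
  [69, 69, 73, 16]
  [16, 73, 67, 16]
  [16, 67, 73, 16]
  [59, 59, 59, 58]
Key observation: the optimum is the walk 0->0->0->1->3, with weight 69 min 69 min 92 min 16 = 16.
Optimal value attained by: walk 0->0->0->1->3.
Answer: (G^⊗4)[0][3] = 16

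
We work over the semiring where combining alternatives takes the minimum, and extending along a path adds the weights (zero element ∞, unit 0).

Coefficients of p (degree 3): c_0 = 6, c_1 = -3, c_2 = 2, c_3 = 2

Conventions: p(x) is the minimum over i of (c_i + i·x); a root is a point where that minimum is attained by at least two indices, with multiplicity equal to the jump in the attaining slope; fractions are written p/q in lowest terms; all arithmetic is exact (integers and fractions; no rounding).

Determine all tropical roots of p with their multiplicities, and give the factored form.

hull edge (i=0, c=6) to (i=1, c=-3): slope -9, span 1
hull edge (i=1, c=-3) to (i=3, c=2): slope 5/2, span 2
Factored form: p(x) = 2 ⊗ (x ⊕ (-5/2)) ⊗ (x ⊕ (-5/2)) ⊗ (x ⊕ 9)
Answer: roots = -5/2 (mult 2), 9 (mult 1)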